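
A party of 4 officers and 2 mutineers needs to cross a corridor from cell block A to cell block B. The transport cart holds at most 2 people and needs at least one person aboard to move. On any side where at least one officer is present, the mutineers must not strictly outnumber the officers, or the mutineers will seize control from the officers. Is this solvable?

Yes

1. 2 mutineers → cell block B.  (cell block A: 4O 0M; cell block B: 0O 2M)
2. 1 mutineer ← cell block A.  (cell block A: 4O 1M; cell block B: 0O 1M)
3. 2 officers → cell block B.  (cell block A: 2O 1M; cell block B: 2O 1M)
4. 1 mutineer ← cell block A.  (cell block A: 2O 2M; cell block B: 2O 0M)
5. 2 mutineers → cell block B.  (cell block A: 2O 0M; cell block B: 2O 2M)
6. 1 mutineer ← cell block A.  (cell block A: 2O 1M; cell block B: 2O 1M)
7. 1 officer and 1 mutineer → cell block B.  (cell block A: 1O 0M; cell block B: 3O 2M)
8. 1 mutineer ← cell block A.  (cell block A: 1O 1M; cell block B: 3O 1M)
9. 1 officer and 1 mutineer → cell block B.  (cell block A: 0O 0M; cell block B: 4O 2M)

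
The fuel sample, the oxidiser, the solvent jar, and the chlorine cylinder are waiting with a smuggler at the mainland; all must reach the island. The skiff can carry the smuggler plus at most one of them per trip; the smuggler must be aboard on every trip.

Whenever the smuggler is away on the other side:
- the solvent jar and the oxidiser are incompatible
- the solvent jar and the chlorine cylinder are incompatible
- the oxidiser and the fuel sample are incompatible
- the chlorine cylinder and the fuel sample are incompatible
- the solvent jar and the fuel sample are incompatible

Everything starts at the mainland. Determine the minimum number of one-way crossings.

impossible

Whatever the first load, the items left behind include a forbidden pair without the smuggler. No opening move is safe, so no plan exists.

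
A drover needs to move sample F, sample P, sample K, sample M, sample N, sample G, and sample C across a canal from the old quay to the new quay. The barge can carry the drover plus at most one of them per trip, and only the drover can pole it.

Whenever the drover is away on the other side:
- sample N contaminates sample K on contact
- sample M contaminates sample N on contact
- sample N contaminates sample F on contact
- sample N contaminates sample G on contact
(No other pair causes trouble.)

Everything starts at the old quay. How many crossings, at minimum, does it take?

impossible

Following every safe sequence of crossings from the start, the most of the 7 that can be at the new quay as the barge arrives there on crossings 1, 3, 5, 7 is 1, 2, 3, 4 respectively; the best ever achieved is 4 of 7.
From crossing 9 on, no configuration arises that was not already reachable earlier: only 44 distinct safe configurations (who is on which side, and where the barge is) can ever be reached, none of them has everyone across, and every continuation just revisits them. So no valid plan exists.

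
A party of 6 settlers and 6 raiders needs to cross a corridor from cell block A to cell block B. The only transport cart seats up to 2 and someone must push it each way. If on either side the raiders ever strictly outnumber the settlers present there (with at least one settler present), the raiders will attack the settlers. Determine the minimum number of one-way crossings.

impossible

Following every safe sequence of crossings from the start, the most of the 12 that can be at cell block B as the transport cart arrives there on crossings 1, 3, 5, 7, 9 is 2, 3, 4, 5, 6 respectively; the best ever achieved is 6 of 12.
From crossing 11 on, no configuration arises that was not already reachable earlier: only 15 distinct safe configurations (who is on which side, and where the transport cart is) can ever be reached, none of them has everyone across, and every continuation just revisits them. They are: 0 settlers + 0 raiders across (transport cart back at the start); 0 settlers + 1 raider across (transport cart there); 0 settlers + 1 raider across (transport cart back at the start); 0 settlers + 2 raiders across (transport cart there); 0 settlers + 2 raiders across (transport cart back at the start); 0 settlers + 3 raiders across (transport cart there); 0 settlers + 3 raiders across (transport cart back at the start); 0 settlers + 4 raiders across (transport cart there); 0 settlers + 4 raiders across (transport cart back at the start); 0 settlers + 5 raiders across (transport cart there); 0 settlers + 5 raiders across (transport cart back at the start); 0 settlers + 6 raiders across (transport cart there); 1 settler + 1 raider across (transport cart there); 1 settler + 1 raider across (transport cart back at the start); 2 settlers + 2 raiders across (transport cart there). So no valid plan exists.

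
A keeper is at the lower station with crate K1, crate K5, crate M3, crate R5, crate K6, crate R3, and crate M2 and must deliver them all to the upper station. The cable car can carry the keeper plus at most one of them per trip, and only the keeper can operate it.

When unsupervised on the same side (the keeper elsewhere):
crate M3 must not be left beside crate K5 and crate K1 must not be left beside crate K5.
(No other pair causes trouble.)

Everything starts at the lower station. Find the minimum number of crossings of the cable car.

15

Counting alone: the keeper can take at most 1 across per trip to the upper station, so moving all 7 needs at least 7 loaded trips out, with a return between consecutive ones — at least 13 crossings.
The safety rule pushes this higher. Following every safe sequence of crossings, the most of the 7 that can be at the upper station as the cable car arrives there on crossing 13 is 6 — never all 7.
So no plan with fewer than 15 crossings exists, and this one achieves 15:
1. Keeper goes to the upper station with crate K5.  [the lower station: crate K1, crate K6, crate M2, crate M3, crate R3, crate R5 | the upper station: crate K5]
2. Keeper goes back to the lower station alone.  [the lower station: crate K1, crate K6, crate M2, crate M3, crate R3, crate R5 | the upper station: crate K5]
3. Keeper goes to the upper station with crate K1.  [the lower station: crate K6, crate M2, crate M3, crate R3, crate R5 | the upper station: crate K1, crate K5]
4. Keeper goes back to the lower station with crate K5.  [the lower station: crate K5, crate K6, crate M2, crate M3, crate R3, crate R5 | the upper station: crate K1]
5. Keeper goes to the upper station with crate M3.  [the lower station: crate K5, crate K6, crate M2, crate R3, crate R5 | the upper station: crate K1, crate M3]
6. Keeper goes back to the lower station alone.  [the lower station: crate K5, crate K6, crate M2, crate R3, crate R5 | the upper station: crate K1, crate M3]
7. Keeper goes to the upper station with crate R5.  [the lower station: crate K5, crate K6, crate M2, crate R3 | the upper station: crate K1, crate M3, crate R5]
8. Keeper goes back to the lower station alone.  [the lower station: crate K5, crate K6, crate M2, crate R3 | the upper station: crate K1, crate M3, crate R5]
9. Keeper goes to the upper station with crate K6.  [the lower station: crate K5, crate M2, crate R3 | the upper station: crate K1, crate K6, crate M3, crate R5]
10. Keeper goes back to the lower station alone.  [the lower station: crate K5, crate M2, crate R3 | the upper station: crate K1, crate K6, crate M3, crate R5]
11. Keeper goes to the upper station with crate R3.  [the lower station: crate K5, crate M2 | the upper station: crate K1, crate K6, crate M3, crate R3, crate R5]
12. Keeper goes back to the lower station alone.  [the lower station: crate K5, crate M2 | the upper station: crate K1, crate K6, crate M3, crate R3, crate R5]
13. Keeper goes to the upper station with crate M2.  [the lower station: crate K5 | the upper station: crate K1, crate K6, crate M2, crate M3, crate R3, crate R5]
14. Keeper goes back to the lower station alone.  [the lower station: crate K5 | the upper station: crate K1, crate K6, crate M2, crate M3, crate R3, crate R5]
15. Keeper goes to the upper station with crate K5.  [the lower station: — | the upper station: crate K1, crate K5, crate K6, crate M2, crate M3, crate R3, crate R5]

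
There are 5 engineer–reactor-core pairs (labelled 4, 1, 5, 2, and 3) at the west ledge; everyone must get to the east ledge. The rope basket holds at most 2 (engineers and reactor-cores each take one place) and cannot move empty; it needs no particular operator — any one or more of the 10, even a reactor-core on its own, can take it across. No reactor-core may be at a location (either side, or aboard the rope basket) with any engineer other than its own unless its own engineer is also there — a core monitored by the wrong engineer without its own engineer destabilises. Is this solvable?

No

Following every safe sequence of crossings from the start, the most of the 10 that can be at the east ledge as the rope basket arrives there on crossings 1, 3, 5, 7 is 2, 3, 4, 5 respectively; the best ever achieved is 5 of 10.
From crossing 9 on, no configuration arises that was not already reachable earlier: only 82 distinct safe configurations (who is on which side, and where the rope basket is) can ever be reached, none of them has everyone across, and every continuation just revisits them. So no valid plan exists.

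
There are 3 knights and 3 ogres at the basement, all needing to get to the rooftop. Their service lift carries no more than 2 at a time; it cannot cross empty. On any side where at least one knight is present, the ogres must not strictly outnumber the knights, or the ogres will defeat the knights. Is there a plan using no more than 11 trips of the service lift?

Yes

Yes — this plan uses 11 crossings (≤ 11):
1. 2 ogres → the rooftop.  (the basement: 3K 1O; the rooftop: 0K 2O)
2. 1 ogre ← the basement.  (the basement: 3K 2O; the rooftop: 0K 1O)
3. 2 ogres → the rooftop.  (the basement: 3K 0O; the rooftop: 0K 3O)
4. 1 ogre ← the basement.  (the basement: 3K 1O; the rooftop: 0K 2O)
5. 2 knights → the rooftop.  (the basement: 1K 1O; the rooftop: 2K 2O)
6. 1 knight and 1 ogre ← the basement.  (the basement: 2K 2O; the rooftop: 1K 1O)
7. 2 knights → the rooftop.  (the basement: 0K 2O; the rooftop: 3K 1O)
8. 1 ogre ← the basement.  (the basement: 0K 3O; the rooftop: 3K 0O)
9. 2 ogres → the rooftop.  (the basement: 0K 1O; the rooftop: 3K 2O)
10. 1 ogre ← the basement.  (the basement: 0K 2O; the rooftop: 3K 1O)
11. 2 ogres → the rooftop.  (the basement: 0K 0O; the rooftop: 3K 3O)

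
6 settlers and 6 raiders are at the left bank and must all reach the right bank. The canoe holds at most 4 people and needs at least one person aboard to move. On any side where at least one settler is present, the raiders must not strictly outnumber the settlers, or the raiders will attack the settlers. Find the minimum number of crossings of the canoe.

Counting alone: each trip to the right bank takes at most 4 across and each return brings at least 1 back, so after t trips out (and t−1 returns) at most 4t − (t−1) of the 12 are across; that first reaches 12 at t = 4, so at least 7 crossings are needed.
The safety rule pushes this higher. Following every safe sequence of crossings, the most of the 12 that can be at the right bank as the canoe arrives there on crossing 7 is 11 — never all 12.
So no plan with fewer than 9 crossings exists, and this one achieves 9:
1. 2 raiders → the right bank.  (the left bank: 6S 4R; the right bank: 0S 2R)
2. 1 raider ← the left bank.  (the left bank: 6S 5R; the right bank: 0S 1R)
3. 4 raiders → the right bank.  (the left bank: 6S 1R; the right bank: 0S 5R)
4. 1 raider ← the left bank.  (the left bank: 6S 2R; the right bank: 0S 4R)
5. 4 settlers → the right bank.  (the left bank: 2S 2R; the right bank: 4S 4R)
6. 1 settler and 1 raider ← the left bank.  (the left bank: 3S 3R; the right bank: 3S 3R)
7. 2 settlers and 2 raiders → the right bank.  (the left bank: 1S 1R; the right bank: 5S 5R)
8. 1 settler and 1 raider ← the left bank.  (the left bank: 2S 2R; the right bank: 4S 4R)
9. 2 settlers and 2 raiders → the right bank.  (the left bank: 0S 0R; the right bank: 6S 6R)

9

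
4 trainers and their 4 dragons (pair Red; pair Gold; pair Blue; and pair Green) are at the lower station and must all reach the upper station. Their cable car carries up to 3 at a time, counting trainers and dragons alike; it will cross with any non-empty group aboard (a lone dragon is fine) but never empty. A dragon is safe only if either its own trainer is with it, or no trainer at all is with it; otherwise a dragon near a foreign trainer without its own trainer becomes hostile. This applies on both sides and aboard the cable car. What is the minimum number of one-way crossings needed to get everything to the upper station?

Counting alone: each trip to the upper station takes at most 3 across and each return brings at least 1 back, so after t trips out (and t−1 returns) at most 3t − (t−1) of the 8 are across; that first reaches 8 at t = 4, so at least 7 crossings are needed.
The safety rule pushes this higher. Following every safe sequence of crossings, the most of the 8 that can be at the upper station as the cable car arrives there on crossing 7 is 7 — never all 8.
So no plan with fewer than 9 crossings exists, and this one achieves 9:
1. dragon Red and trainer Red cross → the upper station.
2. trainer Red crosses ← the lower station.
3. dragon Gold, trainer Gold, and trainer Red cross → the upper station.
4. dragon Red and trainer Red cross ← the lower station.
5. trainer Blue, trainer Green, and trainer Red cross → the upper station.
6. dragon Gold crosses ← the lower station.
7. dragon Gold and dragon Red cross → the upper station.
8. dragon Red crosses ← the lower station.
9. dragon Blue, dragon Green, and dragon Red cross → the upper station.

9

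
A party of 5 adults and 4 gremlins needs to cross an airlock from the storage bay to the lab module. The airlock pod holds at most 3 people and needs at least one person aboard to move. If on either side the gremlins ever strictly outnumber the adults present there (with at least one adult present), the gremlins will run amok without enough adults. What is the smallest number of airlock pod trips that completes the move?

Counting alone: each trip to the lab module takes at most 3 across and each return brings at least 1 back, so after t trips out (and t−1 returns) at most 3t − (t−1) of the 9 are across; that first reaches 9 at t = 4, so at least 7 crossings are needed.
The plan below uses exactly 7 crossings, so it is optimal:
1. 3 gremlins → the lab module.  (the storage bay: 5A 1G; the lab module: 0A 3G)
2. 1 gremlin ← the storage bay.  (the storage bay: 5A 2G; the lab module: 0A 2G)
3. 3 adults → the lab module.  (the storage bay: 2A 2G; the lab module: 3A 2G)
4. 1 adult ← the storage bay.  (the storage bay: 3A 2G; the lab module: 2A 2G)
5. 2 adults and 1 gremlin → the lab module.  (the storage bay: 1A 1G; the lab module: 4A 3G)
6. 1 adult ← the storage bay.  (the storage bay: 2A 1G; the lab module: 3A 3G)
7. 2 adults and 1 gremlin → the lab module.  (the storage bay: 0A 0G; the lab module: 5A 4G)

7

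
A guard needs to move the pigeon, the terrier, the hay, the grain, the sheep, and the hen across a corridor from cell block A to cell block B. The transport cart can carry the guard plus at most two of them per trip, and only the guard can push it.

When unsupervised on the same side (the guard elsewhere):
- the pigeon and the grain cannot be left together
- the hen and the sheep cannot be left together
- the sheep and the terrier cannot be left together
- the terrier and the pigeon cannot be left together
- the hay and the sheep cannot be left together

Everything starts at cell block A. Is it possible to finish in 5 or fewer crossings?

Counting alone: the guard can take at most 2 across per trip to cell block B, so moving all 6 needs at least 3 loaded trips out, with a return between consecutive ones — at least 5 crossings.
The safety rule pushes this higher. Following every safe sequence of crossings, the most of the 6 that can be at cell block B as the transport cart arrives there on crossing 5 is 5 — never all 6.
So the move cannot be finished within 5 crossings. (The shortest complete plan takes 7:)
1. Guard goes to cell block B with the pigeon and the sheep.
2. Guard goes back to cell block A alone.
3. Guard goes to cell block B with the hay and the terrier.
4. Guard goes back to cell block A with the pigeon and the sheep.
5. Guard goes to cell block B with the grain and the hen.
6. Guard goes back to cell block A alone.
7. Guard goes to cell block B with the pigeon and the sheep.

No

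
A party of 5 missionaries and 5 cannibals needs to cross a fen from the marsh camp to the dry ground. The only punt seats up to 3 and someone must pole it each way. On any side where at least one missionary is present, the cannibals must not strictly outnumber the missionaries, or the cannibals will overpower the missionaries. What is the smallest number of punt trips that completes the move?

11

Counting alone: each trip to the dry ground takes at most 3 across and each return brings at least 1 back, so after t trips out (and t−1 returns) at most 3t − (t−1) of the 10 are across; that first reaches 10 at t = 5, so at least 9 crossings are needed.
The safety rule pushes this higher. Following every safe sequence of crossings, the most of the 10 that can be at the dry ground as the punt arrives there on crossing 9 is 9 — never all 10.
So no plan with fewer than 11 crossings exists, and this one achieves 11:
1. 2 cannibals → the dry ground.  (the marsh camp: 5M 3C; the dry ground: 0M 2C)
2. 1 cannibal ← the marsh camp.  (the marsh camp: 5M 4C; the dry ground: 0M 1C)
3. 3 cannibals → the dry ground.  (the marsh camp: 5M 1C; the dry ground: 0M 4C)
4. 1 cannibal ← the marsh camp.  (the marsh camp: 5M 2C; the dry ground: 0M 3C)
5. 3 missionaries → the dry ground.  (the marsh camp: 2M 2C; the dry ground: 3M 3C)
6. 1 missionary and 1 cannibal ← the marsh camp.  (the marsh camp: 3M 3C; the dry ground: 2M 2C)
7. 3 missionaries → the dry ground.  (the marsh camp: 0M 3C; the dry ground: 5M 2C)
8. 1 cannibal ← the marsh camp.  (the marsh camp: 0M 4C; the dry ground: 5M 1C)
9. 2 cannibals → the dry ground.  (the marsh camp: 0M 2C; the dry ground: 5M 3C)
10. 1 cannibal ← the marsh camp.  (the marsh camp: 0M 3C; the dry ground: 5M 2C)
11. 3 cannibals → the dry ground.  (the marsh camp: 0M 0C; the dry ground: 5M 5C)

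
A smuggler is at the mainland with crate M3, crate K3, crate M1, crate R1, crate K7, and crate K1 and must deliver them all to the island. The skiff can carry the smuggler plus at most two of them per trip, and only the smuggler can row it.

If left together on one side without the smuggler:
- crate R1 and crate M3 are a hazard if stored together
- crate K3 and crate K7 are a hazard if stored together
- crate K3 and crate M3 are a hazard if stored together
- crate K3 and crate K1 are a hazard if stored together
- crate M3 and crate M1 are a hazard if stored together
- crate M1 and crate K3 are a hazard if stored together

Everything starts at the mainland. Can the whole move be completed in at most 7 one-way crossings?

Counting alone: the smuggler can take at most 2 across per trip to the island, so moving all 6 needs at least 3 loaded trips out, with a return between consecutive ones — at least 5 crossings.
The safety rule pushes this higher. Following every safe sequence of crossings, the most of the 6 that can be at the island as the skiff arrives there on crossings 5, 7 is 4, 5 respectively — never all 6.
So the move cannot be finished within 7 crossings. (The shortest complete plan takes 9:)
1. Smuggler goes to the island with crate K3 and crate M3.
2. Smuggler goes back to the mainland with crate M3.
3. Smuggler goes to the island with crate M3 and crate R1.
4. Smuggler goes back to the mainland with crate M3.
5. Smuggler goes to the island with crate K7 and crate M1.
6. Smuggler goes back to the mainland with crate K3.
7. Smuggler goes to the island with crate K1 and crate M3.
8. Smuggler goes back to the mainland with crate M3.
9. Smuggler goes to the island with crate K3 and crate M3.

No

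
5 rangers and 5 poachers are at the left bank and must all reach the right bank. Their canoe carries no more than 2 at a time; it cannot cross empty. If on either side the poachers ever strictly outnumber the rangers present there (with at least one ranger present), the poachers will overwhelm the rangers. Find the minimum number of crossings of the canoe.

impossible

Following every safe sequence of crossings from the start, the most of the 10 that can be at the right bank as the canoe arrives there on crossings 1, 3, 5, 7 is 2, 3, 4, 5 respectively; the best ever achieved is 5 of 10.
From crossing 9 on, no configuration arises that was not already reachable earlier: only 13 distinct safe configurations (who is on which side, and where the canoe is) can ever be reached, none of them has everyone across, and every continuation just revisits them. They are: 0 rangers + 0 poachers across (canoe back at the start); 0 rangers + 1 poacher across (canoe there); 0 rangers + 1 poacher across (canoe back at the start); 0 rangers + 2 poachers across (canoe there); 0 rangers + 2 poachers across (canoe back at the start); 0 rangers + 3 poachers across (canoe there); 0 rangers + 3 poachers across (canoe back at the start); 0 rangers + 4 poachers across (canoe there); 0 rangers + 4 poachers across (canoe back at the start); 0 rangers + 5 poachers across (canoe there); 1 ranger + 1 poacher across (canoe there); 1 ranger + 1 poacher across (canoe back at the start); 2 rangers + 2 poachers across (canoe there). So no valid plan exists.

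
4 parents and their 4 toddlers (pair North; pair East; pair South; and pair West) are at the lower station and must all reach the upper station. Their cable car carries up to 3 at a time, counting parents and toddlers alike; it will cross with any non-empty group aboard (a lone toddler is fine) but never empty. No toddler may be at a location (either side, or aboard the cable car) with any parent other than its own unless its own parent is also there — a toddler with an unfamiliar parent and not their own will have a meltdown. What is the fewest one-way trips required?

Counting alone: each trip to the upper station takes at most 3 across and each return brings at least 1 back, so after t trips out (and t−1 returns) at most 3t − (t−1) of the 8 are across; that first reaches 8 at t = 4, so at least 7 crossings are needed.
The safety rule pushes this higher. Following every safe sequence of crossings, the most of the 8 that can be at the upper station as the cable car arrives there on crossing 7 is 7 — never all 8.
So no plan with fewer than 9 crossings exists, and this one achieves 9:
1. parent North and toddler North cross → the upper station.
2. parent North crosses ← the lower station.
3. parent East, parent North, and toddler East cross → the upper station.
4. parent North and toddler North cross ← the lower station.
5. parent North, parent South, and parent West cross → the upper station.
6. toddler East crosses ← the lower station.
7. toddler East and toddler North cross → the upper station.
8. toddler North crosses ← the lower station.
9. toddler North, toddler South, and toddler West cross → the upper station.

9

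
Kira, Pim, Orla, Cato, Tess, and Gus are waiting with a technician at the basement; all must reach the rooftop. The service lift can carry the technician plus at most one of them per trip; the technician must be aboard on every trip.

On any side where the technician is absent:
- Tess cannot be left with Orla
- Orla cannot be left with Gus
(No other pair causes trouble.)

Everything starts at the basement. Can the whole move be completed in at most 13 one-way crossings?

Yes

Yes — this plan uses 13 crossings (≤ 13):
1. Technician goes to the rooftop with Orla.
2. Technician goes back to the basement alone.
3. Technician goes to the rooftop with Kira.
4. Technician goes back to the basement alone.
5. Technician goes to the rooftop with Pim.
6. Technician goes back to the basement alone.
7. Technician goes to the rooftop with Cato.
8. Technician goes back to the basement alone.
9. Technician goes to the rooftop with Tess.
10. Technician goes back to the basement with Orla.
11. Technician goes to the rooftop with Gus.
12. Technician goes back to the basement alone.
13. Technician goes to the rooftop with Orla.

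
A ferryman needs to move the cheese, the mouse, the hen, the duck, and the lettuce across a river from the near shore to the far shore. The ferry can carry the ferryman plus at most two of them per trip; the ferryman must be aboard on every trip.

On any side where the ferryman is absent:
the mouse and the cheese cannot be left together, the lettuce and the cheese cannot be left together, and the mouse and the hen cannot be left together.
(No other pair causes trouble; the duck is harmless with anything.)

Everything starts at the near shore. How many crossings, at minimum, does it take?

Counting alone: the ferryman can take at most 2 across per trip to the far shore, so moving all 5 needs at least 3 loaded trips out, with a return between consecutive ones — at least 5 crossings.
The plan below uses exactly 5 crossings, so it is optimal:
1. Ferryman goes to the far shore with the cheese and the mouse.
2. Ferryman goes back to the near shore with the cheese.
3. Ferryman goes to the far shore with the duck and the lettuce.
4. Ferryman goes back to the near shore alone.
5. Ferryman goes to the far shore with the cheese and the hen.

5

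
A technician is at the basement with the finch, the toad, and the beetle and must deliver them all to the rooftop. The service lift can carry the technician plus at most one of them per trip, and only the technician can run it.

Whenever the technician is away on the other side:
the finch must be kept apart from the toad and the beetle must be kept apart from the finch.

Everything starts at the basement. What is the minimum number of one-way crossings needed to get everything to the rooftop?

7

Counting alone: the technician can take at most 1 across per trip to the rooftop, so moving all 3 needs at least 3 loaded trips out, with a return between consecutive ones — at least 5 crossings.
The safety rule pushes this higher. Following every safe sequence of crossings, the most of the 3 that can be at the rooftop as the service lift arrives there on crossing 5 is 2 — never all 3.
So no plan with fewer than 7 crossings exists, and this one achieves 7:
1. Technician goes to the rooftop with the finch.  [the basement: the beetle, the toad | the rooftop: the finch]
2. Technician goes back to the basement alone.  [the basement: the beetle, the toad | the rooftop: the finch]
3. Technician goes to the rooftop with the toad.  [the basement: the beetle | the rooftop: the finch, the toad]
4. Technician goes back to the basement with the finch.  [the basement: the beetle, the finch | the rooftop: the toad]
5. Technician goes to the rooftop with the beetle.  [the basement: the finch | the rooftop: the beetle, the toad]
6. Technician goes back to the basement alone.  [the basement: the finch | the rooftop: the beetle, the toad]
7. Technician goes to the rooftop with the finch.  [the basement: — | the rooftop: the beetle, the finch, the toad]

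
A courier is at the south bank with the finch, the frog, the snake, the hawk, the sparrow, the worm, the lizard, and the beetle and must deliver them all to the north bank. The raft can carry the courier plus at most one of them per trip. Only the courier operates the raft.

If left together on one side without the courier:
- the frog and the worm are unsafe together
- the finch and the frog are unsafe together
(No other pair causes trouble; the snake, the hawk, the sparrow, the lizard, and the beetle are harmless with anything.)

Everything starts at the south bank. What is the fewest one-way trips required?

Counting alone: the courier can take at most 1 across per trip to the north bank, so moving all 8 needs at least 8 loaded trips out, with a return between consecutive ones — at least 15 crossings.
The safety rule pushes this higher. Following every safe sequence of crossings, the most of the 8 that can be at the north bank as the raft arrives there on crossing 15 is 7 — never all 8.
So no plan with fewer than 17 crossings exists, and this one achieves 17:
1. Courier goes to the north bank with the frog.  [the south bank: the beetle, the finch, the hawk, the lizard, the snake, the sparrow, the worm | the north bank: the frog]
2. Courier goes back to the south bank alone.  [the south bank: the beetle, the finch, the hawk, the lizard, the snake, the sparrow, the worm | the north bank: the frog]
3. Courier goes to the north bank with the finch.  [the south bank: the beetle, the hawk, the lizard, the snake, the sparrow, the worm | the north bank: the finch, the frog]
4. Courier goes back to the south bank with the frog.  [the south bank: the beetle, the frog, the hawk, the lizard, the snake, the sparrow, the worm | the north bank: the finch]
5. Courier goes to the north bank with the worm.  [the south bank: the beetle, the frog, the hawk, the lizard, the snake, the sparrow | the north bank: the finch, the worm]
6. Courier goes back to the south bank alone.  [the south bank: the beetle, the frog, the hawk, the lizard, the snake, the sparrow | the north bank: the finch, the worm]
7. Courier goes to the north bank with the snake.  [the south bank: the beetle, the frog, the hawk, the lizard, the sparrow | the north bank: the finch, the snake, the worm]
8. Courier goes back to the south bank alone.  [the south bank: the beetle, the frog, the hawk, the lizard, the sparrow | the north bank: the finch, the snake, the worm]
9. Courier goes to the north bank with the hawk.  [the south bank: the beetle, the frog, the lizard, the sparrow | the north bank: the finch, the hawk, the snake, the worm]
10. Courier goes back to the south bank alone.  [the south bank: the beetle, the frog, the lizard, the sparrow | the north bank: the finch, the hawk, the snake, the worm]
11. Courier goes to the north bank with the sparrow.  [the south bank: the beetle, the frog, the lizard | the north bank: the finch, the hawk, the snake, the sparrow, the worm]
12. Courier goes back to the south bank alone.  [the south bank: the beetle, the frog, the lizard | the north bank: the finch, the hawk, the snake, the sparrow, the worm]
13. Courier goes to the north bank with the lizard.  [the south bank: the beetle, the frog | the north bank: the finch, the hawk, the lizard, the snake, the sparrow, the worm]
14. Courier goes back to the south bank alone.  [the south bank: the beetle, the frog | the north bank: the finch, the hawk, the lizard, the snake, the sparrow, the worm]
15. Courier goes to the north bank with the beetle.  [the south bank: the frog | the north bank: the beetle, the finch, the hawk, the lizard, the snake, the sparrow, the worm]
16. Courier goes back to the south bank alone.  [the south bank: the frog | the north bank: the beetle, the finch, the hawk, the lizard, the snake, the sparrow, the worm]
17. Courier goes to the north bank with the frog.  [the south bank: — | the north bank: the beetle, the finch, the frog, the hawk, the lizard, the snake, the sparrow, the worm]

17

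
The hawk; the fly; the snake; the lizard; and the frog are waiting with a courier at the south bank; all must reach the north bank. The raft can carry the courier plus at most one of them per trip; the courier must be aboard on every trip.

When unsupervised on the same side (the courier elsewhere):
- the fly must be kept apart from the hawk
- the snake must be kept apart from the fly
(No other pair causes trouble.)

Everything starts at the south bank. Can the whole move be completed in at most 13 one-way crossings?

Yes

Yes — this plan uses 11 crossings (≤ 13):
1. Courier goes to the north bank with the fly.  [the south bank: the frog, the hawk, the lizard, the snake | the north bank: the fly]
2. Courier goes back to the south bank alone.  [the south bank: the frog, the hawk, the lizard, the snake | the north bank: the fly]
3. Courier goes to the north bank with the hawk.  [the south bank: the frog, the lizard, the snake | the north bank: the fly, the hawk]
4. Courier goes back to the south bank with the fly.  [the south bank: the fly, the frog, the lizard, the snake | the north bank: the hawk]
5. Courier goes to the north bank with the snake.  [the south bank: the fly, the frog, the lizard | the north bank: the hawk, the snake]
6. Courier goes back to the south bank alone.  [the south bank: the fly, the frog, the lizard | the north bank: the hawk, the snake]
7. Courier goes to the north bank with the lizard.  [the south bank: the fly, the frog | the north bank: the hawk, the lizard, the snake]
8. Courier goes back to the south bank alone.  [the south bank: the fly, the frog | the north bank: the hawk, the lizard, the snake]
9. Courier goes to the north bank with the frog.  [the south bank: the fly | the north bank: the frog, the hawk, the lizard, the snake]
10. Courier goes back to the south bank alone.  [the south bank: the fly | the north bank: the frog, the hawk, the lizard, the snake]
11. Courier goes to the north bank with the fly.  [the south bank: — | the north bank: the fly, the frog, the hawk, the lizard, the snake]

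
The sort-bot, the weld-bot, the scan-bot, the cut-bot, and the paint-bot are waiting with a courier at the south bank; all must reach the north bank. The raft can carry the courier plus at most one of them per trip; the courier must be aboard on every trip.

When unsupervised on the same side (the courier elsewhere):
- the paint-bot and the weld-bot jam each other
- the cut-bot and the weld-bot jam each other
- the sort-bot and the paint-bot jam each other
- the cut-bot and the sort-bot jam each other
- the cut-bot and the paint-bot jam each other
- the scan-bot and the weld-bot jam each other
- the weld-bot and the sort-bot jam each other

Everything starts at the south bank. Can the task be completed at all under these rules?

Whatever the first load, the items left behind include a forbidden pair without the courier. No opening move is safe, so no plan exists.

No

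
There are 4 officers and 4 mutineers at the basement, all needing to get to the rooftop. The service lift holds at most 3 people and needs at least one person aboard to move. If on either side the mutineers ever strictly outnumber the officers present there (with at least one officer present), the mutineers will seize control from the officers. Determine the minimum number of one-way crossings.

9

Counting alone: each trip to the rooftop takes at most 3 across and each return brings at least 1 back, so after t trips out (and t−1 returns) at most 3t − (t−1) of the 8 are across; that first reaches 8 at t = 4, so at least 7 crossings are needed.
The safety rule pushes this higher. Following every safe sequence of crossings, the most of the 8 that can be at the rooftop as the service lift arrives there on crossing 7 is 7 — never all 8.
So no plan with fewer than 9 crossings exists, and this one achieves 9:
1. 2 mutineers → the rooftop.  (the basement: 4O 2M; the rooftop: 0O 2M)
2. 1 mutineer ← the basement.  (the basement: 4O 3M; the rooftop: 0O 1M)
3. 3 mutineers → the rooftop.  (the basement: 4O 0M; the rooftop: 0O 4M)
4. 1 mutineer ← the basement.  (the basement: 4O 1M; the rooftop: 0O 3M)
5. 3 officers → the rooftop.  (the basement: 1O 1M; the rooftop: 3O 3M)
6. 1 officer and 1 mutineer ← the basement.  (the basement: 2O 2M; the rooftop: 2O 2M)
7. 2 officers → the rooftop.  (the basement: 0O 2M; the rooftop: 4O 2M)
8. 1 mutineer ← the basement.  (the basement: 0O 3M; the rooftop: 4O 1M)
9. 3 mutineers → the rooftop.  (the basement: 0O 0M; the rooftop: 4O 4M)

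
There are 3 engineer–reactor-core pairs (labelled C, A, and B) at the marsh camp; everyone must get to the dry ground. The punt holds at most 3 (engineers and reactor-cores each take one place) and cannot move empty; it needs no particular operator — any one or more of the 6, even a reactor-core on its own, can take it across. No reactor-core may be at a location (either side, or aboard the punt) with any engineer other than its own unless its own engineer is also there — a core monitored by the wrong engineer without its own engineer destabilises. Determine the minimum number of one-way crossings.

5

Counting alone: each trip to the dry ground takes at most 3 across and each return brings at least 1 back, so after t trips out (and t−1 returns) at most 3t − (t−1) of the 6 are across; that first reaches 6 at t = 3, so at least 5 crossings are needed.
The plan below uses exactly 5 crossings, so it is optimal:
1. engineer C and reactor-core C cross → the dry ground.
2. engineer C crosses ← the marsh camp.
3. engineer A, engineer B, and engineer C cross → the dry ground.
4. reactor-core C crosses ← the marsh camp.
5. reactor-core A, reactor-core B, and reactor-core C cross → the dry ground.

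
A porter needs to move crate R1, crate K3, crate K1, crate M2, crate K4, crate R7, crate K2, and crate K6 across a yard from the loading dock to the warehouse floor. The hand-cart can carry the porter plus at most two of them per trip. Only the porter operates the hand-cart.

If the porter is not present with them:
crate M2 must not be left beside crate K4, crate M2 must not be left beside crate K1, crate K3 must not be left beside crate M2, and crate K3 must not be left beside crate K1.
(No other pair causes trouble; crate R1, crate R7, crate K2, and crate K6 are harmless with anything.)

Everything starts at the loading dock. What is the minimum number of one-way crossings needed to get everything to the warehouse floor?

13

Counting alone: the porter can take at most 2 across per trip to the warehouse floor, so moving all 8 needs at least 4 loaded trips out, with a return between consecutive ones — at least 7 crossings.
The safety rule pushes this higher. Following every safe sequence of crossings, the most of the 8 that can be at the warehouse floor as the hand-cart arrives there on crossings 7, 9, 11 is 5, 6, 7 respectively — never all 8.
So no plan with fewer than 13 crossings exists, and this one achieves 13:
1. Porter goes to the warehouse floor with crate K3 and crate M2.  [the loading dock: crate K1, crate K2, crate K4, crate K6, crate R1, crate R7 | the warehouse floor: crate K3, crate M2]
2. Porter goes back to the loading dock with crate K3.  [the loading dock: crate K1, crate K2, crate K3, crate K4, crate K6, crate R1, crate R7 | the warehouse floor: crate M2]
3. Porter goes to the warehouse floor with crate K3 and crate R1.  [the loading dock: crate K1, crate K2, crate K4, crate K6, crate R7 | the warehouse floor: crate K3, crate M2, crate R1]
4. Porter goes back to the loading dock with crate K3.  [the loading dock: crate K1, crate K2, crate K3, crate K4, crate K6, crate R7 | the warehouse floor: crate M2, crate R1]
5. Porter goes to the warehouse floor with crate K3 and crate K4.  [the loading dock: crate K1, crate K2, crate K6, crate R7 | the warehouse floor: crate K3, crate K4, crate M2, crate R1]
6. Porter goes back to the loading dock with crate M2.  [the loading dock: crate K1, crate K2, crate K6, crate M2, crate R7 | the warehouse floor: crate K3, crate K4, crate R1]
7. Porter goes to the warehouse floor with crate K1 and crate R7.  [the loading dock: crate K2, crate K6, crate M2 | the warehouse floor: crate K1, crate K3, crate K4, crate R1, crate R7]
8. Porter goes back to the loading dock with crate K3.  [the loading dock: crate K2, crate K3, crate K6, crate M2 | the warehouse floor: crate K1, crate K4, crate R1, crate R7]
9. Porter goes to the warehouse floor with crate K2 and crate K3.  [the loading dock: crate K6, crate M2 | the warehouse floor: crate K1, crate K2, crate K3, crate K4, crate R1, crate R7]
10. Porter goes back to the loading dock with crate K3.  [the loading dock: crate K3, crate K6, crate M2 | the warehouse floor: crate K1, crate K2, crate K4, crate R1, crate R7]
11. Porter goes to the warehouse floor with crate K3 and crate K6.  [the loading dock: crate M2 | the warehouse floor: crate K1, crate K2, crate K3, crate K4, crate K6, crate R1, crate R7]
12. Porter goes back to the loading dock with crate K3.  [the loading dock: crate K3, crate M2 | the warehouse floor: crate K1, crate K2, crate K4, crate K6, crate R1, crate R7]
13. Porter goes to the warehouse floor with crate K3 and crate M2.  [the loading dock: — | the warehouse floor: crate K1, crate K2, crate K3, crate K4, crate K6, crate M2, crate R1, crate R7]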